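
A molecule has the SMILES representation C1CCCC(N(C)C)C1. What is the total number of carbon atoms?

Atom tally by fragment:
  cyclohexane ring core → C:6 H:12
  (− 1 ring H displaced by substituents)
  + N(CH3)2 → N:1 C:2 H:6
Element totals:
  C: 8
  H: 17
  N: 1

8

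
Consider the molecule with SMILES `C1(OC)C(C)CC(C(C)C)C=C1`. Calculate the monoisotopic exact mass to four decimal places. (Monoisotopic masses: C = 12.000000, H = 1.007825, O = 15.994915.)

168.1514

Atom tally by fragment:
  cyclohexene ring core → C:6 H:10
  (− 3 ring H displaced by substituents)
  + OCH3 → C:1 H:3 O:1
  + CH3 → C:1 H:3
  + CH(CH3)2 → C:3 H:7
Element totals:
  C: 11
  H: 20
  O: 1
Molecular formula: C11H20O.
  M = 11(12.0) + 20(1.007825) + 15.994915
    = 132.000000 + 20.156500 + 15.994915 = 168.151415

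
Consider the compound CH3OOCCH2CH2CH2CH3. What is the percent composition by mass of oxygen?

Element totals:
  C: 6
  H: 12
  O: 2
Molecular formula: C6H12O2.
Molar mass = 116.160 g/mol.
Mass from O: 2 × 15.999 = 31.998 g/mol.
%O = 31.998 / 116.160 × 100 = 27.55%.

27.55%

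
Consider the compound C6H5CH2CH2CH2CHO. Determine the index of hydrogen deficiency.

Element totals:
  C: 10
  H: 12
  O: 1
Molecular formula: C10H12O.
DoU = (2C + 2 + N − H − X) / 2 = (2·10 + 2 + 0 − 12 − 0) / 2 = 5.

5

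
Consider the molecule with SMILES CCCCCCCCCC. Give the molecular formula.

C10H22

Atom tally by fragment:
  CH3 → C:1 H:3
  CH2 → C:1 H:2
  CH2 → C:1 H:2
  CH2 → C:1 H:2
  CH2 → C:1 H:2
  CH2 → C:1 H:2
  CH2 → C:1 H:2
  CH2 → C:1 H:2
  CH2 → C:1 H:2
  CH3 → C:1 H:3
Element totals:
  C: 10
  H: 22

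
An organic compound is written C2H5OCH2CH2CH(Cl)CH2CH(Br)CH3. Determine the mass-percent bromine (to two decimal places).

Element totals:
  C: 8
  H: 16
  Br: 1
  Cl: 1
  O: 1
Molecular formula: C8H16BrClO.
Molar mass = 243.569 g/mol.
Mass from Br: 1 × 79.904 = 79.904 g/mol.
%Br = 79.904 / 243.569 × 100 = 32.81%.

32.81%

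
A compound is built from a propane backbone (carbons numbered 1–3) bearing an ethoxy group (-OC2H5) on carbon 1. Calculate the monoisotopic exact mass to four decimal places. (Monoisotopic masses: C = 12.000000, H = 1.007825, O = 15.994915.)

88.0888

Atom tally by fragment:
  C2H5OCH2 → C:3 H:7 O:1
  CH2 → C:1 H:2
  CH3 → C:1 H:3
Element totals:
  C: 5
  H: 12
  O: 1
Molecular formula: C5H12O.
  M = 5(12.0) + 12(1.007825) + 15.994915
    = 60.000000 + 12.093900 + 15.994915 = 88.088815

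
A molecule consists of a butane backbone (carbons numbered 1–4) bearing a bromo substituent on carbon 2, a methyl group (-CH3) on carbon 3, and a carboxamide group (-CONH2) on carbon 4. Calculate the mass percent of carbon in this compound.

37.13%

Atom tally by fragment:
  CH3 → C:1 H:3
  CH(Br) → C:1 H:1 Br:1
  CH(CH3) → C:2 H:4
  CH2CONH2 → C:2 H:4 O:1 N:1
Element totals:
  C: 6
  H: 12
  Br: 1
  N: 1
  O: 1
Molecular formula: C6H12BrNO.
Molar mass = 194.072 g/mol.
Mass from C: 6 × 12.011 = 72.066 g/mol.
%C = 72.066 / 194.072 × 100 = 37.13%.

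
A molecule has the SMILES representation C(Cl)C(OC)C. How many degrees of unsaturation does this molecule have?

0

Atom tally by fragment:
  ClCH2 → C:1 H:2 Cl:1
  CH(OCH3) → C:2 H:4 O:1
  CH3 → C:1 H:3
Element totals:
  C: 4
  H: 9
  Cl: 1
  O: 1
Molecular formula: C4H9ClO.
DoU = (2C + 2 + N − H − X) / 2 = (2·4 + 2 + 0 − 9 − 1) / 2 = 0.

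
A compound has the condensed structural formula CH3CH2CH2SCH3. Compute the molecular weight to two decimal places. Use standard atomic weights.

Element totals:
  C: 4
  H: 10
  S: 1
Molecular formula: C4H10S.
  M = 4(12.011) + 10(1.008) + 32.06
    = 48.044 + 10.080 + 32.060 = 90.184

90.18 g/mol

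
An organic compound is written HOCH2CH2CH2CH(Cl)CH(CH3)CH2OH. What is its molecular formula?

C7H15ClO2

Atom tally by fragment:
  HOCH2 → C:1 H:3 O:1
  CH2 → C:1 H:2
  CH2 → C:1 H:2
  CH(Cl) → C:1 H:1 Cl:1
  CH(CH3) → C:2 H:4
  CH2OH → C:1 H:3 O:1
Element totals:
  C: 7
  H: 15
  Cl: 1
  O: 2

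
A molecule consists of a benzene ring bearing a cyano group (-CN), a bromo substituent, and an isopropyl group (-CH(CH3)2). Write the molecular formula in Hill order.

C10H10BrN

Atom tally by fragment:
  benzene ring core → C:6 H:6
  (− 3 ring H displaced by substituents)
  + CN → C:1 N:1
  + Br → Br:1
  + CH(CH3)2 → C:3 H:7
Element totals:
  C: 10
  H: 10
  Br: 1
  N: 1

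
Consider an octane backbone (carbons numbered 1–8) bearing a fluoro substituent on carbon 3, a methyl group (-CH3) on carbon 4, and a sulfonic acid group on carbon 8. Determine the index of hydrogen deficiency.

Atom tally by fragment:
  CH3 → C:1 H:3
  CH2 → C:1 H:2
  CH(F) → C:1 H:1 F:1
  CH(CH3) → C:2 H:4
  CH2 → C:1 H:2
  CH2 → C:1 H:2
  CH2 → C:1 H:2
  CH2SO3H → C:1 H:3 S:1 O:3
Element totals:
  C: 9
  H: 19
  F: 1
  O: 3
  S: 1
Molecular formula: C9H19FO3S.
DoU = (2C + 2 + N − H − X) / 2 = (2·9 + 2 + 0 − 19 − 1) / 2 = 0.

0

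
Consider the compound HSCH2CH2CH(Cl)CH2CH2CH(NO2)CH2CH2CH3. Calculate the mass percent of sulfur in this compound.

Atom tally by fragment:
  HSCH2 → C:1 H:3 S:1
  CH2 → C:1 H:2
  CH(Cl) → C:1 H:1 Cl:1
  CH2 → C:1 H:2
  CH2 → C:1 H:2
  CH(NO2) → C:1 H:1 N:1 O:2
  CH2 → C:1 H:2
  CH2 → C:1 H:2
  CH3 → C:1 H:3
Element totals:
  C: 9
  H: 18
  Cl: 1
  N: 1
  O: 2
  S: 1
Molecular formula: C9H18ClNO2S.
Molar mass = 239.758 g/mol.
Mass from S: 1 × 32.06 = 32.060 g/mol.
%S = 32.060 / 239.758 × 100 = 13.37%.

13.37%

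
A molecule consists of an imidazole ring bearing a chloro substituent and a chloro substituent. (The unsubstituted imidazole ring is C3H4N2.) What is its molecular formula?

C3H2Cl2N2

Atom tally by fragment:
  imidazole ring core → C:3 H:4 N:2
  (− 2 ring H displaced by substituents)
  + Cl → Cl:1
  + Cl → Cl:1
Element totals:
  C: 3
  H: 2
  Cl: 2
  N: 2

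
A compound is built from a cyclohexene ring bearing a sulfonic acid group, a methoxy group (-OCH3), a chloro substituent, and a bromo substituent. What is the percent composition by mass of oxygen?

Atom tally by fragment:
  cyclohexene ring core → C:6 H:10
  (− 4 ring H displaced by substituents)
  + SO3H → S:1 O:3 H:1
  + OCH3 → C:1 H:3 O:1
  + Cl → Cl:1
  + Br → Br:1
Element totals:
  C: 7
  H: 10
  Br: 1
  Cl: 1
  O: 4
  S: 1
Molecular formula: C7H10BrClO4S.
Molar mass = 305.567 g/mol.
Mass from O: 4 × 15.999 = 63.996 g/mol.
%O = 63.996 / 305.567 × 100 = 20.94%.

20.94%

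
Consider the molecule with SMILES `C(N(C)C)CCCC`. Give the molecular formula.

C7H17N

Atom tally by fragment:
  (CH3)2NCH2 → C:3 H:8 N:1
  CH2 → C:1 H:2
  CH2 → C:1 H:2
  CH2 → C:1 H:2
  CH3 → C:1 H:3
Element totals:
  C: 7
  H: 17
  N: 1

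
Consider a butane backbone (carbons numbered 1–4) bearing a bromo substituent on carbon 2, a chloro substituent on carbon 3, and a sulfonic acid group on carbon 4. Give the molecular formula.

C4H8BrClO3S

Atom tally by fragment:
  CH3 → C:1 H:3
  CH(Br) → C:1 H:1 Br:1
  CH(Cl) → C:1 H:1 Cl:1
  CH2SO3H → C:1 H:3 S:1 O:3
Element totals:
  C: 4
  H: 8
  Br: 1
  Cl: 1
  O: 3
  S: 1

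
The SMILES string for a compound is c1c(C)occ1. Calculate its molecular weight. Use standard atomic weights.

82.10 g/mol

Atom tally by fragment:
  furan ring core → C:4 H:4 O:1
  (− 1 ring H displaced by substituents)
  + CH3 → C:1 H:3
Element totals:
  C: 5
  H: 6
  O: 1
Molecular formula: C5H6O.
  M = 5(12.011) + 6(1.008) + 15.999
    = 60.055 + 6.048 + 15.999 = 82.102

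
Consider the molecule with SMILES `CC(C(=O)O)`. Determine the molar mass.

Atom tally by fragment:
  CH3 → C:1 H:3
  CH2COOH → C:2 H:3 O:2
Element totals:
  C: 3
  H: 6
  O: 2
Molecular formula: C3H6O2.
  M = 3(12.011) + 6(1.008) + 2(15.999)
    = 36.033 + 6.048 + 31.998 = 74.079

74.08 g/mol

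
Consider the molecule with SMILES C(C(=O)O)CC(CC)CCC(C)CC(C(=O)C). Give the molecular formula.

C14H26O3

Atom tally by fragment:
  HOOCCH2 → C:2 H:3 O:2
  CH2 → C:1 H:2
  CH(C2H5) → C:3 H:6
  CH2 → C:1 H:2
  CH2 → C:1 H:2
  CH(CH3) → C:2 H:4
  CH2 → C:1 H:2
  CH2COCH3 → C:3 H:5 O:1
Element totals:
  C: 14
  H: 26
  O: 3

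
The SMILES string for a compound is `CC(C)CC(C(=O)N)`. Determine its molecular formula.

C6H13NO

Atom tally by fragment:
  CH3 → C:1 H:3
  CH(CH3) → C:2 H:4
  CH2 → C:1 H:2
  CH2CONH2 → C:2 H:4 O:1 N:1
Element totals:
  C: 6
  H: 13
  N: 1
  O: 1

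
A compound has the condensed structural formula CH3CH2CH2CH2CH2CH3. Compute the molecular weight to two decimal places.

Atom tally by fragment:
  CH3 → C:1 H:3
  CH2 → C:1 H:2
  CH2 → C:1 H:2
  CH2 → C:1 H:2
  CH2 → C:1 H:2
  CH3 → C:1 H:3
Element totals:
  C: 6
  H: 14
Molecular formula: C6H14.
  M = 6(12.011) + 14(1.008)
    = 72.066 + 14.112 = 86.178

86.18 g/mol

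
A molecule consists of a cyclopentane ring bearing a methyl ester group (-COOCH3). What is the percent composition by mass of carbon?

Atom tally by fragment:
  cyclopentane ring core → C:5 H:10
  (− 1 ring H displaced by substituents)
  + COOCH3 → C:2 H:3 O:2
Element totals:
  C: 7
  H: 12
  O: 2
Molecular formula: C7H12O2.
Molar mass = 128.171 g/mol.
Mass from C: 7 × 12.011 = 84.077 g/mol.
%C = 84.077 / 128.171 × 100 = 65.60%.

65.60%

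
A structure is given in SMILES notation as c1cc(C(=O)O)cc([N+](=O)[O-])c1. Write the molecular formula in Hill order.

Atom tally by fragment:
  benzene ring core → C:6 H:6
  (− 2 ring H displaced by substituents)
  + COOH → C:1 H:1 O:2
  + NO2 → N:1 O:2
Element totals:
  C: 7
  H: 5
  N: 1
  O: 4

C7H5NO4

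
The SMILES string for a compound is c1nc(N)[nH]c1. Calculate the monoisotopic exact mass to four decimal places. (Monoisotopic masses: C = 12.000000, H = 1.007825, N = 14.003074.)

Atom tally by fragment:
  imidazole ring core → C:3 H:4 N:2
  (− 1 ring H displaced by substituents)
  + NH2 → N:1 H:2
Element totals:
  C: 3
  H: 5
  N: 3
Molecular formula: C3H5N3.
  M = 3(12.0) + 5(1.007825) + 3(14.003074)
    = 36.000000 + 5.039125 + 42.009222 = 83.048347

83.0483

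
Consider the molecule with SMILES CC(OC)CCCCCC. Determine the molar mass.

144.26 g/mol

Atom tally by fragment:
  CH3 → C:1 H:3
  CH(OCH3) → C:2 H:4 O:1
  CH2 → C:1 H:2
  CH2 → C:1 H:2
  CH2 → C:1 H:2
  CH2 → C:1 H:2
  CH2 → C:1 H:2
  CH3 → C:1 H:3
Element totals:
  C: 9
  H: 20
  O: 1
Molecular formula: C9H20O.
  M = 9(12.011) + 20(1.008) + 15.999
    = 108.099 + 20.160 + 15.999 = 144.258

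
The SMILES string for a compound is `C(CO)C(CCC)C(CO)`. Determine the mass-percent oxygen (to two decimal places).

21.88%

Atom tally by fragment:
  HOCH2CH2 → C:2 H:5 O:1
  CH(CH2CH2CH3) → C:4 H:8
  CH2CH2OH → C:2 H:5 O:1
Element totals:
  C: 8
  H: 18
  O: 2
Molecular formula: C8H18O2.
Molar mass = 146.230 g/mol.
Mass from O: 2 × 15.999 = 31.998 g/mol.
%O = 31.998 / 146.230 × 100 = 21.88%.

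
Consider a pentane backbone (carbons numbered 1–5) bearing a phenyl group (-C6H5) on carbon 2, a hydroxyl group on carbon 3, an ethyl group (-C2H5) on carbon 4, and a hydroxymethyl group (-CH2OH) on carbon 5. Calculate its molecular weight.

Atom tally by fragment:
  CH3 → C:1 H:3
  CH(C6H5) → C:7 H:6
  CH(OH) → C:1 H:2 O:1
  CH(C2H5) → C:3 H:6
  CH2CH2OH → C:2 H:5 O:1
Element totals:
  C: 14
  H: 22
  O: 2
Molecular formula: C14H22O2.
  M = 14(12.011) + 22(1.008) + 2(15.999)
    = 168.154 + 22.176 + 31.998 = 222.328

222.33 g/mol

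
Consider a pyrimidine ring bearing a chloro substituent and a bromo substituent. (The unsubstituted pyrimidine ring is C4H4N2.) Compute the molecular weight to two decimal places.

193.43 g/mol

Atom tally by fragment:
  pyrimidine ring core → C:4 H:4 N:2
  (− 2 ring H displaced by substituents)
  + Cl → Cl:1
  + Br → Br:1
Element totals:
  C: 4
  H: 2
  Br: 1
  Cl: 1
  N: 2
Molecular formula: C4H2BrClN2.
  M = 4(12.011) + 2(1.008) + 79.904 + 35.45 + 2(14.007)
    = 48.044 + 2.016 + 79.904 + 35.450 + 28.014 = 193.428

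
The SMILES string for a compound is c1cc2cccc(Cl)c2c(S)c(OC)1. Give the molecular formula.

C11H9ClOS

Atom tally by fragment:
  naphthalene ring system core → C:10 H:8
  (− 3 ring H displaced by substituents)
  + Cl → Cl:1
  + SH → S:1 H:1
  + OCH3 → C:1 H:3 O:1
Element totals:
  C: 11
  H: 9
  Cl: 1
  O: 1
  S: 1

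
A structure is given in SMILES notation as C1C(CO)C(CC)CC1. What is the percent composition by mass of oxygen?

12.48%

Atom tally by fragment:
  cyclopentane ring core → C:5 H:10
  (− 2 ring H displaced by substituents)
  + CH2OH → C:1 H:3 O:1
  + C2H5 → C:2 H:5
Element totals:
  C: 8
  H: 16
  O: 1
Molecular formula: C8H16O.
Molar mass = 128.215 g/mol.
Mass from O: 1 × 15.999 = 15.999 g/mol.
%O = 15.999 / 128.215 × 100 = 12.48%.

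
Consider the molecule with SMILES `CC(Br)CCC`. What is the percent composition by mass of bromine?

52.90%

Atom tally by fragment:
  CH3 → C:1 H:3
  CH(Br) → C:1 H:1 Br:1
  CH2 → C:1 H:2
  CH2 → C:1 H:2
  CH3 → C:1 H:3
Element totals:
  C: 5
  H: 11
  Br: 1
Molecular formula: C5H11Br.
Molar mass = 151.047 g/mol.
Mass from Br: 1 × 79.904 = 79.904 g/mol.
%Br = 79.904 / 151.047 × 100 = 52.90%.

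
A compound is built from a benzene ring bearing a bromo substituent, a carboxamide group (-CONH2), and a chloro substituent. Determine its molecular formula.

C7H5BrClNO

Atom tally by fragment:
  benzene ring core → C:6 H:6
  (− 3 ring H displaced by substituents)
  + Br → Br:1
  + CONH2 → C:1 H:2 O:1 N:1
  + Cl → Cl:1
Element totals:
  C: 7
  H: 5
  Br: 1
  Cl: 1
  N: 1
  O: 1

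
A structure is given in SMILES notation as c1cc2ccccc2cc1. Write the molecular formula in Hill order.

Atom tally by fragment:
  naphthalene ring system core → C:10 H:8
Element totals:
  C: 10
  H: 8

C10H8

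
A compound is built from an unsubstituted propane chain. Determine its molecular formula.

C3H8

Atom tally by fragment:
  CH3 → C:1 H:3
  CH2 → C:1 H:2
  CH3 → C:1 H:3
Element totals:
  C: 3
  H: 8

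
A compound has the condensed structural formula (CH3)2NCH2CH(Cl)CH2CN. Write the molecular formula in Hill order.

C6H11ClN2

Atom tally by fragment:
  (CH3)2NCH2 → C:3 H:8 N:1
  CH(Cl) → C:1 H:1 Cl:1
  CH2CN → C:2 H:2 N:1
Element totals:
  C: 6
  H: 11
  Cl: 1
  N: 2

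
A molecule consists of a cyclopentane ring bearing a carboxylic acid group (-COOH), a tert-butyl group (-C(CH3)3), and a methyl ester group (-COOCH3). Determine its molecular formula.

C12H20O4

Atom tally by fragment:
  cyclopentane ring core → C:5 H:10
  (− 3 ring H displaced by substituents)
  + COOH → C:1 H:1 O:2
  + C(CH3)3 → C:4 H:9
  + COOCH3 → C:2 H:3 O:2
Element totals:
  C: 12
  H: 20
  O: 4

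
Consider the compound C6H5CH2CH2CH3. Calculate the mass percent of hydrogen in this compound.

Atom tally by fragment:
  benzene ring core → C:6 H:6
  (− 1 ring H displaced by substituents)
  + CH2CH2CH3 → C:3 H:7
Element totals:
  C: 9
  H: 12
Molecular formula: C9H12.
Molar mass = 120.195 g/mol.
Mass from H: 12 × 1.008 = 12.096 g/mol.
%H = 12.096 / 120.195 × 100 = 10.06%.

10.06%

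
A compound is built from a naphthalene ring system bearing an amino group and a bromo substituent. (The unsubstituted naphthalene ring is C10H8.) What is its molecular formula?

Atom tally by fragment:
  naphthalene ring system core → C:10 H:8
  (− 2 ring H displaced by substituents)
  + NH2 → N:1 H:2
  + Br → Br:1
Element totals:
  C: 10
  H: 8
  Br: 1
  N: 1

C10H8BrN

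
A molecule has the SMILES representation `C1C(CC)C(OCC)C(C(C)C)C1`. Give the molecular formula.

Atom tally by fragment:
  cyclopentane ring core → C:5 H:10
  (− 3 ring H displaced by substituents)
  + C2H5 → C:2 H:5
  + OC2H5 → C:2 H:5 O:1
  + CH(CH3)2 → C:3 H:7
Element totals:
  C: 12
  H: 24
  O: 1

C12H24O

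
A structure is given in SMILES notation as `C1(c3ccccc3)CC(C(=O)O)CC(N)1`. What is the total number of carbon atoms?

Atom tally by fragment:
  cyclopentane ring core → C:5 H:10
  (− 3 ring H displaced by substituents)
  + C6H5 → C:6 H:5
  + COOH → C:1 H:1 O:2
  + NH2 → N:1 H:2
Element totals:
  C: 12
  H: 15
  N: 1
  O: 2

12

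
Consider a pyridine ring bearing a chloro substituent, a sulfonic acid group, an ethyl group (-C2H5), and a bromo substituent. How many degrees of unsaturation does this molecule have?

4

Atom tally by fragment:
  pyridine ring core → C:5 H:5 N:1
  (− 4 ring H displaced by substituents)
  + Cl → Cl:1
  + SO3H → S:1 O:3 H:1
  + C2H5 → C:2 H:5
  + Br → Br:1
Element totals:
  C: 7
  H: 7
  Br: 1
  Cl: 1
  N: 1
  O: 3
  S: 1
Molecular formula: C7H7BrClNO3S.
DoU = (2C + 2 + N − H − X) / 2 = (2·7 + 2 + 1 − 7 − 2) / 2 = 4.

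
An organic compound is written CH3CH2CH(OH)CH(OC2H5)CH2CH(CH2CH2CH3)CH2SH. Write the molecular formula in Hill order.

C12H26O2S

Element totals:
  C: 12
  H: 26
  O: 2
  S: 1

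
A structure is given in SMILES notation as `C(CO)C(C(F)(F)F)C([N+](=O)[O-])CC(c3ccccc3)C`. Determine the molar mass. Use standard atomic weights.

305.30 g/mol

Atom tally by fragment:
  HOCH2CH2 → C:2 H:5 O:1
  CH(CF3) → C:2 H:1 F:3
  CH(NO2) → C:1 H:1 N:1 O:2
  CH2 → C:1 H:2
  CH(C6H5) → C:7 H:6
  CH3 → C:1 H:3
Element totals:
  C: 14
  H: 18
  F: 3
  N: 1
  O: 3
Molecular formula: C14H18F3NO3.
  M = 14(12.011) + 18(1.008) + 3(18.998) + 14.007 + 3(15.999)
    = 168.154 + 18.144 + 56.994 + 14.007 + 47.997 = 305.296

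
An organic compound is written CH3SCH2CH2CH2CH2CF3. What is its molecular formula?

C6H11F3S

Element totals:
  C: 6
  H: 11
  F: 3
  S: 1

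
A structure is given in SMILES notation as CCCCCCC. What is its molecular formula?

C7H16

Atom tally by fragment:
  CH3 → C:1 H:3
  CH2 → C:1 H:2
  CH2 → C:1 H:2
  CH2 → C:1 H:2
  CH2 → C:1 H:2
  CH2 → C:1 H:2
  CH3 → C:1 H:3
Element totals:
  C: 7
  H: 16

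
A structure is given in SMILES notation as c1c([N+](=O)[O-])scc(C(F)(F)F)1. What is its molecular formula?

C5H2F3NO2S

Atom tally by fragment:
  thiophene ring core → C:4 H:4 S:1
  (− 2 ring H displaced by substituents)
  + NO2 → N:1 O:2
  + CF3 → C:1 F:3
Element totals:
  C: 5
  H: 2
  F: 3
  N: 1
  O: 2
  S: 1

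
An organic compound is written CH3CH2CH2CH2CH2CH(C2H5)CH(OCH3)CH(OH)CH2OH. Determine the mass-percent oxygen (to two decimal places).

21.98%

Element totals:
  C: 12
  H: 26
  O: 3
Molecular formula: C12H26O3.
Molar mass = 218.337 g/mol.
Mass from O: 3 × 15.999 = 47.997 g/mol.
%O = 47.997 / 218.337 × 100 = 21.98%.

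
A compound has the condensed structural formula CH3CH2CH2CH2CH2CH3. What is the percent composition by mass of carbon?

Atom tally by fragment:
  CH3 → C:1 H:3
  CH2 → C:1 H:2
  CH2 → C:1 H:2
  CH2 → C:1 H:2
  CH2 → C:1 H:2
  CH3 → C:1 H:3
Element totals:
  C: 6
  H: 14
Molecular formula: C6H14.
Molar mass = 86.178 g/mol.
Mass from C: 6 × 12.011 = 72.066 g/mol.
%C = 72.066 / 86.178 × 100 = 83.62%.

83.62%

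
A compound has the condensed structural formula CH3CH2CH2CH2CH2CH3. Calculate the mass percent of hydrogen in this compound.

Element totals:
  C: 6
  H: 14
Molecular formula: C6H14.
Molar mass = 86.178 g/mol.
Mass from H: 14 × 1.008 = 14.112 g/mol.
%H = 14.112 / 86.178 × 100 = 16.38%.

16.38%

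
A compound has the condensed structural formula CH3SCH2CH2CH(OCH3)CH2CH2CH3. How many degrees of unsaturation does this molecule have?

Atom tally by fragment:
  CH3SCH2 → C:2 H:5 S:1
  CH2 → C:1 H:2
  CH(OCH3) → C:2 H:4 O:1
  CH2 → C:1 H:2
  CH2 → C:1 H:2
  CH3 → C:1 H:3
Element totals:
  C: 8
  H: 18
  O: 1
  S: 1
Molecular formula: C8H18OS.
DoU = (2C + 2 + N − H − X) / 2 = (2·8 + 2 + 0 − 18 − 0) / 2 = 0.

0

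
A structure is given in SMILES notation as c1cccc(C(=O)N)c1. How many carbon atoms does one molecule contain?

7

Atom tally by fragment:
  benzene ring core → C:6 H:6
  (− 1 ring H displaced by substituents)
  + CONH2 → C:1 H:2 O:1 N:1
Element totals:
  C: 7
  H: 7
  N: 1
  O: 1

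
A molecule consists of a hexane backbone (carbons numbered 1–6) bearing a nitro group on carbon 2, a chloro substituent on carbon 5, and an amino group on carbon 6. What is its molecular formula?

Atom tally by fragment:
  CH3 → C:1 H:3
  CH(NO2) → C:1 H:1 N:1 O:2
  CH2 → C:1 H:2
  CH2 → C:1 H:2
  CH(Cl) → C:1 H:1 Cl:1
  CH2NH2 → C:1 H:4 N:1
Element totals:
  C: 6
  H: 13
  Cl: 1
  N: 2
  O: 2

C6H13ClN2O2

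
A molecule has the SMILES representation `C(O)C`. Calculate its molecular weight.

Atom tally by fragment:
  HOCH2 → C:1 H:3 O:1
  CH3 → C:1 H:3
Element totals:
  C: 2
  H: 6
  O: 1
Molecular formula: C2H6O.
  M = 2(12.011) + 6(1.008) + 15.999
    = 24.022 + 6.048 + 15.999 = 46.069

46.07 g/mol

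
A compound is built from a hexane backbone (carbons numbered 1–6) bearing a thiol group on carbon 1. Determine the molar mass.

118.24 g/mol

Atom tally by fragment:
  HSCH2 → C:1 H:3 S:1
  CH2 → C:1 H:2
  CH2 → C:1 H:2
  CH2 → C:1 H:2
  CH2 → C:1 H:2
  CH3 → C:1 H:3
Element totals:
  C: 6
  H: 14
  S: 1
Molecular formula: C6H14S.
  M = 6(12.011) + 14(1.008) + 32.06
    = 72.066 + 14.112 + 32.060 = 118.238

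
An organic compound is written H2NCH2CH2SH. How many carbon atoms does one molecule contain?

2

Element totals:
  C: 2
  H: 7
  N: 1
  S: 1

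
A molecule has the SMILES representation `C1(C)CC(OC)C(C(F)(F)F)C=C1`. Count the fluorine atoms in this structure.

Atom tally by fragment:
  cyclohexene ring core → C:6 H:10
  (− 3 ring H displaced by substituents)
  + CH3 → C:1 H:3
  + OCH3 → C:1 H:3 O:1
  + CF3 → C:1 F:3
Element totals:
  C: 9
  H: 13
  F: 3
  O: 1

3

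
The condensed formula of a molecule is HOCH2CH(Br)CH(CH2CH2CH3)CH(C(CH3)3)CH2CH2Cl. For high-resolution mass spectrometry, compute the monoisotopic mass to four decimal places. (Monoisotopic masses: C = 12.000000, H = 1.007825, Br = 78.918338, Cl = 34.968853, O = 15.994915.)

Element totals:
  C: 13
  H: 26
  Br: 1
  Cl: 1
  O: 1
Molecular formula: C13H26BrClO.
  M = 13(12.0) + 26(1.007825) + 78.918338 + 34.968853 + 15.994915
    = 156.000000 + 26.203450 + 78.918338 + 34.968853 + 15.994915 = 312.085556

312.0856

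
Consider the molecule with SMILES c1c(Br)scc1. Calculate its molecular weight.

Atom tally by fragment:
  thiophene ring core → C:4 H:4 S:1
  (− 1 ring H displaced by substituents)
  + Br → Br:1
Element totals:
  C: 4
  H: 3
  Br: 1
  S: 1
Molecular formula: C4H3BrS.
  M = 4(12.011) + 3(1.008) + 79.904 + 32.06
    = 48.044 + 3.024 + 79.904 + 32.060 = 163.032

163.03 g/mol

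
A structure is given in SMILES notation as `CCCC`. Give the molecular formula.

Atom tally by fragment:
  CH3 → C:1 H:3
  CH2 → C:1 H:2
  CH2 → C:1 H:2
  CH3 → C:1 H:3
Element totals:
  C: 4
  H: 10

C4H10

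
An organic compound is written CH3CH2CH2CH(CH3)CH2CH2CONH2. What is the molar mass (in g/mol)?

143.23 g/mol

Atom tally by fragment:
  CH3 → C:1 H:3
  CH2 → C:1 H:2
  CH2 → C:1 H:2
  CH(CH3) → C:2 H:4
  CH2 → C:1 H:2
  CH2CONH2 → C:2 H:4 O:1 N:1
Element totals:
  C: 8
  H: 17
  N: 1
  O: 1
Molecular formula: C8H17NO.
  M = 8(12.011) + 17(1.008) + 14.007 + 15.999
    = 96.088 + 17.136 + 14.007 + 15.999 = 143.230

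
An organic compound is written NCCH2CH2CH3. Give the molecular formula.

Element totals:
  C: 4
  H: 7
  N: 1

C4H7N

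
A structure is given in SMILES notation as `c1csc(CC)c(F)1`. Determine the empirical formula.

C6H7FS

Atom tally by fragment:
  thiophene ring core → C:4 H:4 S:1
  (− 2 ring H displaced by substituents)
  + C2H5 → C:2 H:5
  + F → F:1
Element totals:
  C: 6
  H: 7
  F: 1
  S: 1
Molecular formula: C6H7FS.
gcd of subscripts (6, 1, 7, 1) = 1, so the empirical formula equals the molecular formula.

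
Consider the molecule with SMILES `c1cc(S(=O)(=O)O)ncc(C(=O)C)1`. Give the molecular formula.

C7H7NO4S

Atom tally by fragment:
  pyridine ring core → C:5 H:5 N:1
  (− 2 ring H displaced by substituents)
  + SO3H → S:1 O:3 H:1
  + COCH3 → C:2 H:3 O:1
Element totals:
  C: 7
  H: 7
  N: 1
  O: 4
  S: 1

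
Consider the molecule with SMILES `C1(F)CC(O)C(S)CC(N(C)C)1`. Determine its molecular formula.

C8H16FNOS

Atom tally by fragment:
  cyclohexane ring core → C:6 H:12
  (− 4 ring H displaced by substituents)
  + F → F:1
  + OH → O:1 H:1
  + SH → S:1 H:1
  + N(CH3)2 → N:1 C:2 H:6
Element totals:
  C: 8
  H: 16
  F: 1
  N: 1
  O: 1
  S: 1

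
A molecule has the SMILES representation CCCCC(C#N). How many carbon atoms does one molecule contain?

6

Atom tally by fragment:
  CH3 → C:1 H:3
  CH2 → C:1 H:2
  CH2 → C:1 H:2
  CH2 → C:1 H:2
  CH2CN → C:2 H:2 N:1
Element totals:
  C: 6
  H: 11
  N: 1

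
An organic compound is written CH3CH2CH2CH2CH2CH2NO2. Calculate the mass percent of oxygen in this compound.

Atom tally by fragment:
  CH3 → C:1 H:3
  CH2 → C:1 H:2
  CH2 → C:1 H:2
  CH2 → C:1 H:2
  CH2 → C:1 H:2
  CH2NO2 → C:1 H:2 N:1 O:2
Element totals:
  C: 6
  H: 13
  N: 1
  O: 2
Molecular formula: C6H13NO2.
Molar mass = 131.175 g/mol.
Mass from O: 2 × 15.999 = 31.998 g/mol.
%O = 31.998 / 131.175 × 100 = 24.39%.

24.39%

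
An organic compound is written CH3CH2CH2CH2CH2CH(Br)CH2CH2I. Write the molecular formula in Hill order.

Atom tally by fragment:
  CH3 → C:1 H:3
  CH2 → C:1 H:2
  CH2 → C:1 H:2
  CH2 → C:1 H:2
  CH2 → C:1 H:2
  CH(Br) → C:1 H:1 Br:1
  CH2 → C:1 H:2
  CH2I → C:1 H:2 I:1
Element totals:
  C: 8
  H: 16
  Br: 1
  I: 1

C8H16BrI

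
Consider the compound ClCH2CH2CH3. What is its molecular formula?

C3H7Cl

Atom tally by fragment:
  ClCH2 → C:1 H:2 Cl:1
  CH2 → C:1 H:2
  CH3 → C:1 H:3
Element totals:
  C: 3
  H: 7
  Cl: 1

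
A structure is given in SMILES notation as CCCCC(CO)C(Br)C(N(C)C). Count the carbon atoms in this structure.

Atom tally by fragment:
  CH3 → C:1 H:3
  CH2 → C:1 H:2
  CH2 → C:1 H:2
  CH2 → C:1 H:2
  CH(CH2OH) → C:2 H:4 O:1
  CH(Br) → C:1 H:1 Br:1
  CH2N(CH3)2 → C:3 H:8 N:1
Element totals:
  C: 10
  H: 22
  Br: 1
  N: 1
  O: 1

10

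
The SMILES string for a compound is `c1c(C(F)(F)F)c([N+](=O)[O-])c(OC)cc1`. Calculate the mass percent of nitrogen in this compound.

Atom tally by fragment:
  benzene ring core → C:6 H:6
  (− 3 ring H displaced by substituents)
  + CF3 → C:1 F:3
  + NO2 → N:1 O:2
  + OCH3 → C:1 H:3 O:1
Element totals:
  C: 8
  H: 6
  F: 3
  N: 1
  O: 3
Molecular formula: C8H6F3NO3.
Molar mass = 221.134 g/mol.
Mass from N: 1 × 14.007 = 14.007 g/mol.
%N = 14.007 / 221.134 × 100 = 6.33%.

6.33%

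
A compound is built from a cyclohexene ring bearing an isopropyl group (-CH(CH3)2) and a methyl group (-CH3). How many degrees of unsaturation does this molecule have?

2

Atom tally by fragment:
  cyclohexene ring core → C:6 H:10
  (− 2 ring H displaced by substituents)
  + CH(CH3)2 → C:3 H:7
  + CH3 → C:1 H:3
Element totals:
  C: 10
  H: 18
Molecular formula: C10H18.
DoU = (2C + 2 + N − H − X) / 2 = (2·10 + 2 + 0 − 18 − 0) / 2 = 2.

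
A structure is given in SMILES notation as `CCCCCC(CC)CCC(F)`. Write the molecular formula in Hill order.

C11H23F

Atom tally by fragment:
  CH3 → C:1 H:3
  CH2 → C:1 H:2
  CH2 → C:1 H:2
  CH2 → C:1 H:2
  CH2 → C:1 H:2
  CH(C2H5) → C:3 H:6
  CH2 → C:1 H:2
  CH2 → C:1 H:2
  CH2F → C:1 H:2 F:1
Element totals:
  C: 11
  H: 23
  F: 1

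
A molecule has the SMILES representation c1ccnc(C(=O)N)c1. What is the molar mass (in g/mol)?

Atom tally by fragment:
  pyridine ring core → C:5 H:5 N:1
  (− 1 ring H displaced by substituents)
  + CONH2 → C:1 H:2 O:1 N:1
Element totals:
  C: 6
  H: 6
  N: 2
  O: 1
Molecular formula: C6H6N2O.
  M = 6(12.011) + 6(1.008) + 2(14.007) + 15.999
    = 72.066 + 6.048 + 28.014 + 15.999 = 122.127

122.13 g/mol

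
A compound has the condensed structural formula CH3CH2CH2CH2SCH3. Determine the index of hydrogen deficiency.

Atom tally by fragment:
  CH3 → C:1 H:3
  CH2 → C:1 H:2
  CH2 → C:1 H:2
  CH2SCH3 → C:2 H:5 S:1
Element totals:
  C: 5
  H: 12
  S: 1
Molecular formula: C5H12S.
DoU = (2C + 2 + N − H − X) / 2 = (2·5 + 2 + 0 − 12 − 0) / 2 = 0.

0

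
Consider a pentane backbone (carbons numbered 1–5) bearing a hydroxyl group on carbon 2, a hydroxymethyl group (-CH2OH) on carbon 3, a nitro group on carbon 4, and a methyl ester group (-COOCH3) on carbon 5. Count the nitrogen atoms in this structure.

1

Atom tally by fragment:
  CH3 → C:1 H:3
  CH(OH) → C:1 H:2 O:1
  CH(CH2OH) → C:2 H:4 O:1
  CH(NO2) → C:1 H:1 N:1 O:2
  CH2COOCH3 → C:3 H:5 O:2
Element totals:
  C: 8
  H: 15
  N: 1
  O: 6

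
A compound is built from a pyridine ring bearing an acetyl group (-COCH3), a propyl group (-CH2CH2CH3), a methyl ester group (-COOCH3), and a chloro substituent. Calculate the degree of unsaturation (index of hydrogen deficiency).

Atom tally by fragment:
  pyridine ring core → C:5 H:5 N:1
  (− 4 ring H displaced by substituents)
  + COCH3 → C:2 H:3 O:1
  + CH2CH2CH3 → C:3 H:7
  + COOCH3 → C:2 H:3 O:2
  + Cl → Cl:1
Element totals:
  C: 12
  H: 14
  Cl: 1
  N: 1
  O: 3
Molecular formula: C12H14ClNO3.
DoU = (2C + 2 + N − H − X) / 2 = (2·12 + 2 + 1 − 14 − 1) / 2 = 6.

6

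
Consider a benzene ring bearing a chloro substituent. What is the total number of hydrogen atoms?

5

Atom tally by fragment:
  benzene ring core → C:6 H:6
  (− 1 ring H displaced by substituents)
  + Cl → Cl:1
Element totals:
  C: 6
  H: 5
  Cl: 1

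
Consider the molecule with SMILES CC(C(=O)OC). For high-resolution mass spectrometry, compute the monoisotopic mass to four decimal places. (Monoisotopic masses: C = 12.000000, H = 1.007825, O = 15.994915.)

Atom tally by fragment:
  CH3 → C:1 H:3
  CH2COOCH3 → C:3 H:5 O:2
Element totals:
  C: 4
  H: 8
  O: 2
Molecular formula: C4H8O2.
  M = 4(12.0) + 8(1.007825) + 2(15.994915)
    = 48.000000 + 8.062600 + 31.989830 = 88.052430

88.0524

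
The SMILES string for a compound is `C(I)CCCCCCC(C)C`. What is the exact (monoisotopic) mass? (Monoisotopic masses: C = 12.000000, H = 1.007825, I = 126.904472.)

268.0688

Atom tally by fragment:
  ICH2 → C:1 H:2 I:1
  CH2 → C:1 H:2
  CH2 → C:1 H:2
  CH2 → C:1 H:2
  CH2 → C:1 H:2
  CH2 → C:1 H:2
  CH2 → C:1 H:2
  CH(CH3) → C:2 H:4
  CH3 → C:1 H:3
Element totals:
  C: 10
  H: 21
  I: 1
Molecular formula: C10H21I.
  M = 10(12.0) + 21(1.007825) + 126.904472
    = 120.000000 + 21.164325 + 126.904472 = 268.068797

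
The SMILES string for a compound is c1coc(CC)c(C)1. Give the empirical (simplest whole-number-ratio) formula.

Atom tally by fragment:
  furan ring core → C:4 H:4 O:1
  (− 2 ring H displaced by substituents)
  + C2H5 → C:2 H:5
  + CH3 → C:1 H:3
Element totals:
  C: 7
  H: 10
  O: 1
Molecular formula: C7H10O.
gcd of subscripts (7, 10, 1) = 1, so the empirical formula equals the molecular formula.

C7H10O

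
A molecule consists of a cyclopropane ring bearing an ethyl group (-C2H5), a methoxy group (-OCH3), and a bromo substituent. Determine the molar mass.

Atom tally by fragment:
  cyclopropane ring core → C:3 H:6
  (− 3 ring H displaced by substituents)
  + C2H5 → C:2 H:5
  + OCH3 → C:1 H:3 O:1
  + Br → Br:1
Element totals:
  C: 6
  H: 11
  Br: 1
  O: 1
Molecular formula: C6H11BrO.
  M = 6(12.011) + 11(1.008) + 79.904 + 15.999
    = 72.066 + 11.088 + 79.904 + 15.999 = 179.057

179.06 g/mol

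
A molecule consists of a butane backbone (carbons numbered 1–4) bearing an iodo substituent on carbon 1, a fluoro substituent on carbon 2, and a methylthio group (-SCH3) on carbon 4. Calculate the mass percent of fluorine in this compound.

7.66%

Atom tally by fragment:
  ICH2 → C:1 H:2 I:1
  CH(F) → C:1 H:1 F:1
  CH2 → C:1 H:2
  CH2SCH3 → C:2 H:5 S:1
Element totals:
  C: 5
  H: 10
  F: 1
  I: 1
  S: 1
Molecular formula: C5H10FIS.
Molar mass = 248.097 g/mol.
Mass from F: 1 × 18.998 = 18.998 g/mol.
%F = 18.998 / 248.097 × 100 = 7.66%.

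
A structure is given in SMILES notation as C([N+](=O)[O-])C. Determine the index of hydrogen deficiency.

Atom tally by fragment:
  O2NCH2 → C:1 H:2 N:1 O:2
  CH3 → C:1 H:3
Element totals:
  C: 2
  H: 5
  N: 1
  O: 2
Molecular formula: C2H5NO2.
DoU = (2C + 2 + N − H − X) / 2 = (2·2 + 2 + 1 − 5 − 0) / 2 = 1.

1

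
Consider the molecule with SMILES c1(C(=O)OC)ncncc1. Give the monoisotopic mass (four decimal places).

Atom tally by fragment:
  pyrimidine ring core → C:4 H:4 N:2
  (− 1 ring H displaced by substituents)
  + COOCH3 → C:2 H:3 O:2
Element totals:
  C: 6
  H: 6
  N: 2
  O: 2
Molecular formula: C6H6N2O2.
  M = 6(12.0) + 6(1.007825) + 2(14.003074) + 2(15.994915)
    = 72.000000 + 6.046950 + 28.006148 + 31.989830 = 138.042928

138.0429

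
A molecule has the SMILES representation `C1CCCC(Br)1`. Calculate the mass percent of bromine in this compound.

Atom tally by fragment:
  cyclopentane ring core → C:5 H:10
  (− 1 ring H displaced by substituents)
  + Br → Br:1
Element totals:
  C: 5
  H: 9
  Br: 1
Molecular formula: C5H9Br.
Molar mass = 149.031 g/mol.
Mass from Br: 1 × 79.904 = 79.904 g/mol.
%Br = 79.904 / 149.031 × 100 = 53.62%.

53.62%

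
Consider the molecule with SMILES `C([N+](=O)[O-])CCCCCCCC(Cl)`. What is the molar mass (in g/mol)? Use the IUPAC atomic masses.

207.70 g/mol

Atom tally by fragment:
  O2NCH2 → C:1 H:2 N:1 O:2
  CH2 → C:1 H:2
  CH2 → C:1 H:2
  CH2 → C:1 H:2
  CH2 → C:1 H:2
  CH2 → C:1 H:2
  CH2 → C:1 H:2
  CH2 → C:1 H:2
  CH2Cl → C:1 H:2 Cl:1
Element totals:
  C: 9
  H: 18
  Cl: 1
  N: 1
  O: 2
Molecular formula: C9H18ClNO2.
  M = 9(12.011) + 18(1.008) + 35.45 + 14.007 + 2(15.999)
    = 108.099 + 18.144 + 35.450 + 14.007 + 31.998 = 207.698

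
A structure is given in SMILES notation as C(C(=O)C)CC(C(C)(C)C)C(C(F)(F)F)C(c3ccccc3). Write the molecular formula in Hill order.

Atom tally by fragment:
  CH3COCH2 → C:3 H:5 O:1
  CH2 → C:1 H:2
  CH(C(CH3)3) → C:5 H:10
  CH(CF3) → C:2 H:1 F:3
  CH2C6H5 → C:7 H:7
Element totals:
  C: 18
  H: 25
  F: 3
  O: 1

C18H25F3O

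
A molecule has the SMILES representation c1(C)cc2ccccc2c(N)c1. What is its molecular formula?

Atom tally by fragment:
  naphthalene ring system core → C:10 H:8
  (− 2 ring H displaced by substituents)
  + CH3 → C:1 H:3
  + NH2 → N:1 H:2
Element totals:
  C: 11
  H: 11
  N: 1

C11H11N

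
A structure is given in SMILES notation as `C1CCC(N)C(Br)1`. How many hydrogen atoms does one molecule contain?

10

Atom tally by fragment:
  cyclopentane ring core → C:5 H:10
  (− 2 ring H displaced by substituents)
  + NH2 → N:1 H:2
  + Br → Br:1
Element totals:
  C: 5
  H: 10
  Br: 1
  N: 1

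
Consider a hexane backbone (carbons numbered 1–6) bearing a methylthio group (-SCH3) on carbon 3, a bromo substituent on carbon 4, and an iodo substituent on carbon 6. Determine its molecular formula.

C7H14BrIS

Atom tally by fragment:
  CH3 → C:1 H:3
  CH2 → C:1 H:2
  CH(SCH3) → C:2 H:4 S:1
  CH(Br) → C:1 H:1 Br:1
  CH2 → C:1 H:2
  CH2I → C:1 H:2 I:1
Element totals:
  C: 7
  H: 14
  Br: 1
  I: 1
  S: 1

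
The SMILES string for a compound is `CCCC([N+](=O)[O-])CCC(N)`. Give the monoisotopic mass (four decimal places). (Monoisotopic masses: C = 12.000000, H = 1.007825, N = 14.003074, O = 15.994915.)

Atom tally by fragment:
  CH3 → C:1 H:3
  CH2 → C:1 H:2
  CH2 → C:1 H:2
  CH(NO2) → C:1 H:1 N:1 O:2
  CH2 → C:1 H:2
  CH2 → C:1 H:2
  CH2NH2 → C:1 H:4 N:1
Element totals:
  C: 7
  H: 16
  N: 2
  O: 2
Molecular formula: C7H16N2O2.
  M = 7(12.0) + 16(1.007825) + 2(14.003074) + 2(15.994915)
    = 84.000000 + 16.125200 + 28.006148 + 31.989830 = 160.121178

160.1212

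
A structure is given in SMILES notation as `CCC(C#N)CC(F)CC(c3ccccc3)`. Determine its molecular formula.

C14H18FN

Atom tally by fragment:
  CH3 → C:1 H:3
  CH2 → C:1 H:2
  CH(CN) → C:2 H:1 N:1
  CH2 → C:1 H:2
  CH(F) → C:1 H:1 F:1
  CH2 → C:1 H:2
  CH2C6H5 → C:7 H:7
Element totals:
  C: 14
  H: 18
  F: 1
  N: 1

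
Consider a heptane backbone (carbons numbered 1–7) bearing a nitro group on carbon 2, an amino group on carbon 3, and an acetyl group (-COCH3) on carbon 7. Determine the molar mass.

202.25 g/mol

Atom tally by fragment:
  CH3 → C:1 H:3
  CH(NO2) → C:1 H:1 N:1 O:2
  CH(NH2) → C:1 H:3 N:1
  CH2 → C:1 H:2
  CH2 → C:1 H:2
  CH2 → C:1 H:2
  CH2COCH3 → C:3 H:5 O:1
Element totals:
  C: 9
  H: 18
  N: 2
  O: 3
Molecular formula: C9H18N2O3.
  M = 9(12.011) + 18(1.008) + 2(14.007) + 3(15.999)
    = 108.099 + 18.144 + 28.014 + 47.997 = 202.254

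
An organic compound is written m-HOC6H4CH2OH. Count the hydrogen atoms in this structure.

8

Atom tally by fragment:
  benzene ring core → C:6 H:6
  (− 2 ring H displaced by substituents)
  + OH → O:1 H:1
  + CH2OH → C:1 H:3 O:1
Element totals:
  C: 7
  H: 8
  O: 2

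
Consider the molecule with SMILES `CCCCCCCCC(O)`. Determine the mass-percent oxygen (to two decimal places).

11.09%

Atom tally by fragment:
  CH3 → C:1 H:3
  CH2 → C:1 H:2
  CH2 → C:1 H:2
  CH2 → C:1 H:2
  CH2 → C:1 H:2
  CH2 → C:1 H:2
  CH2 → C:1 H:2
  CH2 → C:1 H:2
  CH2OH → C:1 H:3 O:1
Element totals:
  C: 9
  H: 20
  O: 1
Molecular formula: C9H20O.
Molar mass = 144.258 g/mol.
Mass from O: 1 × 15.999 = 15.999 g/mol.
%O = 15.999 / 144.258 × 100 = 11.09%.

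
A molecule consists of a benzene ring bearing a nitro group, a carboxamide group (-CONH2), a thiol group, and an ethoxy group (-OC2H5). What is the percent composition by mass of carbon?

Atom tally by fragment:
  benzene ring core → C:6 H:6
  (− 4 ring H displaced by substituents)
  + NO2 → N:1 O:2
  + CONH2 → C:1 H:2 O:1 N:1
  + SH → S:1 H:1
  + OC2H5 → C:2 H:5 O:1
Element totals:
  C: 9
  H: 10
  N: 2
  O: 4
  S: 1
Molecular formula: C9H10N2O4S.
Molar mass = 242.249 g/mol.
Mass from C: 9 × 12.011 = 108.099 g/mol.
%C = 108.099 / 242.249 × 100 = 44.62%.

44.62%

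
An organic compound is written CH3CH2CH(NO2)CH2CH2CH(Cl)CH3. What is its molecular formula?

Element totals:
  C: 7
  H: 14
  Cl: 1
  N: 1
  O: 2

C7H14ClNO2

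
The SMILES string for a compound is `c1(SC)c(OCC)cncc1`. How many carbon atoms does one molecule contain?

8

Atom tally by fragment:
  pyridine ring core → C:5 H:5 N:1
  (− 2 ring H displaced by substituents)
  + SCH3 → C:1 H:3 S:1
  + OC2H5 → C:2 H:5 O:1
Element totals:
  C: 8
  H: 11
  N: 1
  O: 1
  S: 1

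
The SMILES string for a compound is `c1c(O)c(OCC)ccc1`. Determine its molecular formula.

C8H10O2

Atom tally by fragment:
  benzene ring core → C:6 H:6
  (− 2 ring H displaced by substituents)
  + OH → O:1 H:1
  + OC2H5 → C:2 H:5 O:1
Element totals:
  C: 8
  H: 10
  O: 2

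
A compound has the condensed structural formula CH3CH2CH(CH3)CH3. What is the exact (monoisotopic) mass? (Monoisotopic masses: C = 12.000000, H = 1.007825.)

72.0939

Element totals:
  C: 5
  H: 12
Molecular formula: C5H12.
  M = 5(12.0) + 12(1.007825)
    = 60.000000 + 12.093900 = 72.093900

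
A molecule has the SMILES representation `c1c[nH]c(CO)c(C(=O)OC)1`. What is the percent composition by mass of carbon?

Atom tally by fragment:
  pyrrole ring core → C:4 H:5 N:1
  (− 2 ring H displaced by substituents)
  + CH2OH → C:1 H:3 O:1
  + COOCH3 → C:2 H:3 O:2
Element totals:
  C: 7
  H: 9
  N: 1
  O: 3
Molecular formula: C7H9NO3.
Molar mass = 155.153 g/mol.
Mass from C: 7 × 12.011 = 84.077 g/mol.
%C = 84.077 / 155.153 × 100 = 54.19%.

54.19%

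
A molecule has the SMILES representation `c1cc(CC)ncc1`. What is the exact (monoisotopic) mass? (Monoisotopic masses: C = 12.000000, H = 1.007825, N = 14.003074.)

107.0735

Atom tally by fragment:
  pyridine ring core → C:5 H:5 N:1
  (− 1 ring H displaced by substituents)
  + C2H5 → C:2 H:5
Element totals:
  C: 7
  H: 9
  N: 1
Molecular formula: C7H9N.
  M = 7(12.0) + 9(1.007825) + 14.003074
    = 84.000000 + 9.070425 + 14.003074 = 107.073499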